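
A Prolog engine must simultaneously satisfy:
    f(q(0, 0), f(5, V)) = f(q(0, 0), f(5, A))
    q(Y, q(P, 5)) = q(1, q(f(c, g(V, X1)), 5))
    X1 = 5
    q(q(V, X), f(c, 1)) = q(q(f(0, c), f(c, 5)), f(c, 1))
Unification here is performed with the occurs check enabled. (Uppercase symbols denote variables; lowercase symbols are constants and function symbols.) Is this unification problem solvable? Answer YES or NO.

Decompose f/2: q(0, 0) = q(0, 0),  f(5, V) = f(5, A).
Delete trivial equation q(0, 0) = q(0, 0).
Decompose f/2: 5 = 5,  V = A.
Delete trivial equation 5 = 5.
Bind V := A; substituting into the 2 remaining equations that mention V gives: q(Y, q(P, 5)) = q(1, q(f(c, g(A, X1)), 5)),  q(q(A, X), f(c, 1)) = q(q(f(0, c), f(c, 5)), f(c, 1)).
Decompose q/2: Y = 1,  q(P, 5) = q(f(c, g(A, X1)), 5).
Bind Y := 1; no other remaining equation mentions Y.
Decompose q/2: P = f(c, g(A, X1)),  5 = 5.
Bind P := f(c, g(A, X1)); no other remaining equation mentions P.
Delete trivial equation 5 = 5.
Bind X1 := 5; no other remaining equation mentions X1. Substituting into the earlier binding gives P := f(c, g(A, 5)).
Decompose q/2: q(A, X) = q(f(0, c), f(c, 5)),  f(c, 1) = f(c, 1).
Decompose q/2: A = f(0, c),  X = f(c, 5).
Bind A := f(0, c); no other remaining equation mentions A. Substituting into the earlier bindings gives V := f(0, c), P := f(c, g(f(0, c), 5)).
Bind X := f(c, 5); no other remaining equation mentions X.
Delete trivial equation f(c, 1) = f(c, 1).
No equations remain and no clash or occurs-check failure arose, so a unifier exists.

YES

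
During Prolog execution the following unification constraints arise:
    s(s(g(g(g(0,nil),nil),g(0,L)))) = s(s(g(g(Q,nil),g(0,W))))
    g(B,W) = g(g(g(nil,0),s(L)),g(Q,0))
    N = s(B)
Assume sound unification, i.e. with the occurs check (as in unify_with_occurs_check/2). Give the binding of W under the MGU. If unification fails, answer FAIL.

Decompose s/1: s(g(g(g(0,nil),nil),g(0,L))) = s(g(g(Q,nil),g(0,W))).
Decompose s/1: g(g(g(0,nil),nil),g(0,L)) = g(g(Q,nil),g(0,W)).
Decompose g/2: g(g(0,nil),nil) = g(Q,nil),  g(0,L) = g(0,W).
Decompose g/2: g(0,nil) = Q,  nil = nil.
Bind Q := g(0,nil); substituting into the one remaining equation that mentions Q gives: g(B,W) = g(g(g(nil,0),s(L)),g(g(0,nil),0)).
Delete trivial equation nil = nil.
Decompose g/2: 0 = 0,  L = W.
Delete trivial equation 0 = 0.
Bind L := W; substituting into the one remaining equation that mentions L gives: g(B,W) = g(g(g(nil,0),s(W)),g(g(0,nil),0)).
Decompose g/2: B = g(g(nil,0),s(W)),  W = g(g(0,nil),0).
Bind B := g(g(nil,0),s(W)); substituting into the one remaining equation that mentions B gives: N = s(g(g(nil,0),s(W))).
Bind W := g(g(0,nil),0); substituting into the remaining equation gives: N = s(g(g(nil,0),s(g(g(0,nil),0)))). Substituting into the earlier bindings gives L := g(g(0,nil),0), B := g(g(nil,0),s(g(g(0,nil),0))).
Bind N := s(g(g(nil,0),s(g(g(0,nil),0)))).
MGU = { Q = g(0,nil), L = g(g(0,nil),0), B = g(g(nil,0),s(g(g(0,nil),0))), W = g(g(0,nil),0), N = s(g(g(nil,0),s(g(g(0,nil),0)))) }, so W = g(g(0,nil),0).

g(g(0,nil),0)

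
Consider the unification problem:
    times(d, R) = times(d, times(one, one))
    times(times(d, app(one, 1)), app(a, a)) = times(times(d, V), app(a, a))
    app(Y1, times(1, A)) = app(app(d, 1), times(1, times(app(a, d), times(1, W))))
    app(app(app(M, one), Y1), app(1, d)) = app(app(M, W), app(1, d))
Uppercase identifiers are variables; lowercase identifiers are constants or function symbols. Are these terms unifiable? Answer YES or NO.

Decompose times/2: d = d,  R = times(one, one).
Delete trivial equation d = d.
Bind R := times(one, one); no other remaining equation mentions R.
Decompose times/2: times(d, app(one, 1)) = times(d, V),  app(a, a) = app(a, a).
Decompose times/2: d = d,  app(one, 1) = V.
Delete trivial equation d = d.
Bind V := app(one, 1); no other remaining equation mentions V.
Delete trivial equation app(a, a) = app(a, a).
Decompose app/2: Y1 = app(d, 1),  times(1, A) = times(1, times(app(a, d), times(1, W))).
Bind Y1 := app(d, 1); substituting into the one remaining equation that mentions Y1 gives: app(app(app(M, one), app(d, 1)), app(1, d)) = app(app(M, W), app(1, d)).
Decompose times/2: 1 = 1,  A = times(app(a, d), times(1, W)).
Delete trivial equation 1 = 1.
Bind A := times(app(a, d), times(1, W)); no other remaining equation mentions A.
Decompose app/2: app(app(M, one), app(d, 1)) = app(M, W),  app(1, d) = app(1, d).
Decompose app/2: app(M, one) = M,  app(d, 1) = W.
Occurs check fails: M occurs in app(M, one); the equation M = app(M, one) has no finite solution.

NO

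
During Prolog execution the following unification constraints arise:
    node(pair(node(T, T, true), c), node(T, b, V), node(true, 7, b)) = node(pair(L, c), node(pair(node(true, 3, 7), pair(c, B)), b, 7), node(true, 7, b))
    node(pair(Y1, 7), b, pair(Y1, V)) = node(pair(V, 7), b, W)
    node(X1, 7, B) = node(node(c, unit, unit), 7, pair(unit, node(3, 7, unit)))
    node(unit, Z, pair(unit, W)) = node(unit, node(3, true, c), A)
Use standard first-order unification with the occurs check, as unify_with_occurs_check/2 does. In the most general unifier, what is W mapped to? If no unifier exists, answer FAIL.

pair(7, 7)

Decompose node/3: pair(node(T, T, true), c) = pair(L, c),  node(T, b, V) = node(pair(node(true, 3, 7), pair(c, B)), b, 7),  node(true, 7, b) = node(true, 7, b).
Decompose pair/2: node(T, T, true) = L,  c = c.
Bind L := node(T, T, true); no other remaining equation mentions L.
Delete trivial equation c = c.
Decompose node/3: T = pair(node(true, 3, 7), pair(c, B)),  b = b,  V = 7.
Bind T := pair(node(true, 3, 7), pair(c, B)); no other remaining equation mentions T. Substituting into the earlier binding gives L := node(pair(node(true, 3, 7), pair(c, B)), pair(node(true, 3, 7), pair(c, B)), true).
Delete trivial equation b = b.
Bind V := 7; substituting into the one remaining equation that mentions V gives: node(pair(Y1, 7), b, pair(Y1, 7)) = node(pair(7, 7), b, W).
Delete trivial equation node(true, 7, b) = node(true, 7, b).
Decompose node/3: pair(Y1, 7) = pair(7, 7),  b = b,  pair(Y1, 7) = W.
Decompose pair/2: Y1 = 7,  7 = 7.
Bind Y1 := 7; substituting into the one remaining equation that mentions Y1 gives: pair(7, 7) = W.
Delete trivial equation 7 = 7.
Delete trivial equation b = b.
Bind W := pair(7, 7); substituting into the one remaining equation that mentions W gives: node(unit, Z, pair(unit, pair(7, 7))) = node(unit, node(3, true, c), A).
Decompose node/3: X1 = node(c, unit, unit),  7 = 7,  B = pair(unit, node(3, 7, unit)).
Bind X1 := node(c, unit, unit); no other remaining equation mentions X1.
Delete trivial equation 7 = 7.
Bind B := pair(unit, node(3, 7, unit)); no other remaining equation mentions B. Substituting into the earlier bindings gives L := node(pair(node(true, 3, 7), pair(c, pair(unit, node(3, 7, unit)))), pair(node(true, 3, 7), pair(c, pair(unit, node(3, 7, unit)))), true), T := pair(node(true, 3, 7), pair(c, pair(unit, node(3, 7, unit)))).
Decompose node/3: unit = unit,  Z = node(3, true, c),  pair(unit, pair(7, 7)) = A.
Delete trivial equation unit = unit.
Bind Z := node(3, true, c); no other remaining equation mentions Z.
Bind A := pair(unit, pair(7, 7)).
MGU = { L -> node(pair(node(true, 3, 7), pair(c, pair(unit, node(3, 7, unit)))), pair(node(true, 3, 7), pair(c, pair(unit, node(3, 7, unit)))), true), T -> pair(node(true, 3, 7), pair(c, pair(unit, node(3, 7, unit)))), V -> 7, Y1 -> 7, W -> pair(7, 7), X1 -> node(c, unit, unit), B -> pair(unit, node(3, 7, unit)), Z -> node(3, true, c), A -> pair(unit, pair(7, 7)) }, so W -> pair(7, 7).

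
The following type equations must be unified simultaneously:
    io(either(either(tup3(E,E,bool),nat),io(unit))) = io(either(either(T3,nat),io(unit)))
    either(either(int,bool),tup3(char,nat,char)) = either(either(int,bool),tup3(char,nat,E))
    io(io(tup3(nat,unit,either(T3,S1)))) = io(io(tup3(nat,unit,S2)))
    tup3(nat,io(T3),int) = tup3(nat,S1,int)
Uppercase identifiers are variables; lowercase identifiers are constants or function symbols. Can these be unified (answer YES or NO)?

YES

Decompose io/1: either(either(tup3(E,E,bool),nat),io(unit)) = either(either(T3,nat),io(unit)).
Decompose either/2: either(tup3(E,E,bool),nat) = either(T3,nat),  io(unit) = io(unit).
Decompose either/2: tup3(E,E,bool) = T3,  nat = nat.
Bind T3 := tup3(E,E,bool); substituting into the 2 remaining equations that mention T3 gives: io(io(tup3(nat,unit,either(tup3(E,E,bool),S1)))) = io(io(tup3(nat,unit,S2))),  tup3(nat,io(tup3(E,E,bool)),int) = tup3(nat,S1,int).
Delete trivial equation nat = nat.
Delete trivial equation io(unit) = io(unit).
Decompose either/2: either(int,bool) = either(int,bool),  tup3(char,nat,char) = tup3(char,nat,E).
Delete trivial equation either(int,bool) = either(int,bool).
Decompose tup3/3: char = char,  nat = nat,  char = E.
Delete trivial equation char = char.
Delete trivial equation nat = nat.
Bind E := char; substituting into the remaining equations gives: io(io(tup3(nat,unit,either(tup3(char,char,bool),S1)))) = io(io(tup3(nat,unit,S2))),  tup3(nat,io(tup3(char,char,bool)),int) = tup3(nat,S1,int). Substituting into the earlier binding gives T3 := tup3(char,char,bool).
Decompose io/1: io(tup3(nat,unit,either(tup3(char,char,bool),S1))) = io(tup3(nat,unit,S2)).
Decompose io/1: tup3(nat,unit,either(tup3(char,char,bool),S1)) = tup3(nat,unit,S2).
Decompose tup3/3: nat = nat,  unit = unit,  either(tup3(char,char,bool),S1) = S2.
Delete trivial equation nat = nat.
Delete trivial equation unit = unit.
Bind S2 := either(tup3(char,char,bool),S1); no other remaining equation mentions S2.
Decompose tup3/3: nat = nat,  io(tup3(char,char,bool)) = S1,  int = int.
Delete trivial equation nat = nat.
Bind S1 := io(tup3(char,char,bool)); no other remaining equation mentions S1. Substituting into the earlier binding gives S2 := either(tup3(char,char,bool),io(tup3(char,char,bool))).
Delete trivial equation int = int.
No equations remain and no clash or occurs-check failure arose, so a unifier exists.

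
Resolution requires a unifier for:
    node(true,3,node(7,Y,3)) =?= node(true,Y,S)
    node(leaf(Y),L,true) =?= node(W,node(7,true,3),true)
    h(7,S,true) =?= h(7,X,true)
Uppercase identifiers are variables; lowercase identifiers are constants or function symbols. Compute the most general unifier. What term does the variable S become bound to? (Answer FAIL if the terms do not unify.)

node(7,3,3)

Decompose node/3: true =?= true,  3 =?= Y,  node(7,Y,3) =?= S.
Delete trivial equation true =?= true.
Bind Y := 3; substituting into the 2 remaining equations that mention Y gives: node(7,3,3) =?= S,  node(leaf(3),L,true) =?= node(W,node(7,true,3),true).
Bind S := node(7,3,3); substituting into the one remaining equation that mentions S gives: h(7,node(7,3,3),true) =?= h(7,X,true).
Decompose node/3: leaf(3) =?= W,  L =?= node(7,true,3),  true =?= true.
Bind W := leaf(3); no other remaining equation mentions W.
Bind L := node(7,true,3); no other remaining equation mentions L.
Delete trivial equation true =?= true.
Decompose h/3: 7 =?= 7,  node(7,3,3) =?= X,  true =?= true.
Delete trivial equation 7 =?= 7.
Bind X := node(7,3,3); no other remaining equation mentions X.
Delete trivial equation true =?= true.
MGU = { Y -> 3, S -> node(7,3,3), W -> leaf(3), L -> node(7,true,3), X -> node(7,3,3) }, so S -> node(7,3,3).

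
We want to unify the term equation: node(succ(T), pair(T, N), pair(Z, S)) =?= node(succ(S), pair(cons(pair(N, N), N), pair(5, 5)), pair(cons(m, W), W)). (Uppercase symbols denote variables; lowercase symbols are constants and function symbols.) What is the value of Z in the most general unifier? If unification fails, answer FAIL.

cons(m, cons(pair(pair(5, 5), pair(5, 5)), pair(5, 5)))

Decompose node/3: succ(T) =?= succ(S),  pair(T, N) =?= pair(cons(pair(N, N), N), pair(5, 5)),  pair(Z, S) =?= pair(cons(m, W), W).
Decompose succ/1: T =?= S.
Bind T := S; substituting into the one remaining equation that mentions T gives: pair(S, N) =?= pair(cons(pair(N, N), N), pair(5, 5)).
Decompose pair/2: S =?= cons(pair(N, N), N),  N =?= pair(5, 5).
Bind S := cons(pair(N, N), N); substituting into the one remaining equation that mentions S gives: pair(Z, cons(pair(N, N), N)) =?= pair(cons(m, W), W). Substituting into the earlier binding gives T := cons(pair(N, N), N).
Bind N := pair(5, 5); substituting into the remaining equation gives: pair(Z, cons(pair(pair(5, 5), pair(5, 5)), pair(5, 5))) =?= pair(cons(m, W), W). Substituting into the earlier bindings gives T := cons(pair(pair(5, 5), pair(5, 5)), pair(5, 5)), S := cons(pair(pair(5, 5), pair(5, 5)), pair(5, 5)).
Decompose pair/2: Z =?= cons(m, W),  cons(pair(pair(5, 5), pair(5, 5)), pair(5, 5)) =?= W.
Bind Z := cons(m, W); no other remaining equation mentions Z.
Bind W := cons(pair(pair(5, 5), pair(5, 5)), pair(5, 5)). Substituting into the earlier binding gives Z := cons(m, cons(pair(pair(5, 5), pair(5, 5)), pair(5, 5))).
MGU = { T -> cons(pair(pair(5, 5), pair(5, 5)), pair(5, 5)), S -> cons(pair(pair(5, 5), pair(5, 5)), pair(5, 5)), N -> pair(5, 5), Z -> cons(m, cons(pair(pair(5, 5), pair(5, 5)), pair(5, 5))), W -> cons(pair(pair(5, 5), pair(5, 5)), pair(5, 5)) }, so Z -> cons(m, cons(pair(pair(5, 5), pair(5, 5)), pair(5, 5))).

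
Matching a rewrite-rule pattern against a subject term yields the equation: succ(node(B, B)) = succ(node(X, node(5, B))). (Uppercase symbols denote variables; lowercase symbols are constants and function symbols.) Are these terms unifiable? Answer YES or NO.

NO

Decompose succ/1: node(B, B) = node(X, node(5, B)).
Decompose node/2: B = X,  B = node(5, B).
Bind B := X; substituting into the remaining equation gives: X = node(5, X).
Occurs check fails: X occurs in node(5, X); the equation X = node(5, X) has no finite solution.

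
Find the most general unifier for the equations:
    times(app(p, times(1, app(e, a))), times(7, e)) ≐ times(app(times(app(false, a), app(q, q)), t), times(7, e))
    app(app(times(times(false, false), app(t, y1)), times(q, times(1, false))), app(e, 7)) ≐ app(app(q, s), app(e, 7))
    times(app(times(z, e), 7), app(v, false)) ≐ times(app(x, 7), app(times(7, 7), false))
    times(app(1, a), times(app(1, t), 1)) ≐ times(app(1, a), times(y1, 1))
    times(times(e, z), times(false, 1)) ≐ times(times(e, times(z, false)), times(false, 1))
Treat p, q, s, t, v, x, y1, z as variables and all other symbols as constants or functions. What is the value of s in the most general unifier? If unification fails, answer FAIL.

Decompose times/2: app(p, times(1, app(e, a))) ≐ app(times(app(false, a), app(q, q)), t),  times(7, e) ≐ times(7, e).
Decompose app/2: p ≐ times(app(false, a), app(q, q)),  times(1, app(e, a)) ≐ t.
Bind p := times(app(false, a), app(q, q)); no other remaining equation mentions p.
Bind t := times(1, app(e, a)); substituting into the 2 remaining equations that mention t gives: app(app(times(times(false, false), app(times(1, app(e, a)), y1)), times(q, times(1, false))), app(e, 7)) ≐ app(app(q, s), app(e, 7)),  times(app(1, a), times(app(1, times(1, app(e, a))), 1)) ≐ times(app(1, a), times(y1, 1)).
Delete trivial equation times(7, e) ≐ times(7, e).
Decompose app/2: app(times(times(false, false), app(times(1, app(e, a)), y1)), times(q, times(1, false))) ≐ app(q, s),  app(e, 7) ≐ app(e, 7).
Decompose app/2: times(times(false, false), app(times(1, app(e, a)), y1)) ≐ q,  times(q, times(1, false)) ≐ s.
Bind q := times(times(false, false), app(times(1, app(e, a)), y1)); substituting into the one remaining equation that mentions q gives: times(times(times(false, false), app(times(1, app(e, a)), y1)), times(1, false)) ≐ s. Substituting into the earlier binding gives p := times(app(false, a), app(times(times(false, false), app(times(1, app(e, a)), y1)), times(times(false, false), app(times(1, app(e, a)), y1)))).
Bind s := times(times(times(false, false), app(times(1, app(e, a)), y1)), times(1, false)); no other remaining equation mentions s.
Delete trivial equation app(e, 7) ≐ app(e, 7).
Decompose times/2: app(times(z, e), 7) ≐ app(x, 7),  app(v, false) ≐ app(times(7, 7), false).
Decompose app/2: times(z, e) ≐ x,  7 ≐ 7.
Bind x := times(z, e); no other remaining equation mentions x.
Delete trivial equation 7 ≐ 7.
Decompose app/2: v ≐ times(7, 7),  false ≐ false.
Bind v := times(7, 7); no other remaining equation mentions v.
Delete trivial equation false ≐ false.
Decompose times/2: app(1, a) ≐ app(1, a),  times(app(1, times(1, app(e, a))), 1) ≐ times(y1, 1).
Delete trivial equation app(1, a) ≐ app(1, a).
Decompose times/2: app(1, times(1, app(e, a))) ≐ y1,  1 ≐ 1.
Bind y1 := app(1, times(1, app(e, a))); no other remaining equation mentions y1. Substituting into the earlier bindings gives p := times(app(false, a), app(times(times(false, false), app(times(1, app(e, a)), app(1, times(1, app(e, a))))), times(times(false, false), app(times(1, app(e, a)), app(1, times(1, app(e, a))))))), q := times(times(false, false), app(times(1, app(e, a)), app(1, times(1, app(e, a))))), s := times(times(times(false, false), app(times(1, app(e, a)), app(1, times(1, app(e, a))))), times(1, false)).
Delete trivial equation 1 ≐ 1.
Decompose times/2: times(e, z) ≐ times(e, times(z, false)),  times(false, 1) ≐ times(false, 1).
Decompose times/2: e ≐ e,  z ≐ times(z, false).
Delete trivial equation e ≐ e.
Occurs check fails: z occurs in times(z, false); the equation z ≐ times(z, false) has no finite solution.

FAIL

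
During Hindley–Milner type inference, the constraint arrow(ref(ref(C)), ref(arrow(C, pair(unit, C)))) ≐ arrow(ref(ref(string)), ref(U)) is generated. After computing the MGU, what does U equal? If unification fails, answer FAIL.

arrow(string, pair(unit, string))

Decompose arrow/2: ref(ref(C)) ≐ ref(ref(string)),  ref(arrow(C, pair(unit, C))) ≐ ref(U).
Decompose ref/1: ref(C) ≐ ref(string).
Decompose ref/1: C ≐ string.
Bind C := string; substituting into the remaining equation gives: ref(arrow(string, pair(unit, string))) ≐ ref(U).
Decompose ref/1: arrow(string, pair(unit, string)) ≐ U.
Bind U := arrow(string, pair(unit, string)).
MGU = { C := string, U := arrow(string, pair(unit, string)) }, so U := arrow(string, pair(unit, string)).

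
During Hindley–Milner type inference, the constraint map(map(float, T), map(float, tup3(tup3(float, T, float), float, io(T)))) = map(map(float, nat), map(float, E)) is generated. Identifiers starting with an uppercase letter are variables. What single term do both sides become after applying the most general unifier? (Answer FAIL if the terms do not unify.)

Decompose map/2: map(float, T) = map(float, nat),  map(float, tup3(tup3(float, T, float), float, io(T))) = map(float, E).
Decompose map/2: float = float,  T = nat.
Delete trivial equation float = float.
Bind T := nat; substituting into the remaining equation gives: map(float, tup3(tup3(float, nat, float), float, io(nat))) = map(float, E).
Decompose map/2: float = float,  tup3(tup3(float, nat, float), float, io(nat)) = E.
Delete trivial equation float = float.
Bind E := tup3(tup3(float, nat, float), float, io(nat)).
Applying the MGU to either side gives map(map(float, nat), map(float, tup3(tup3(float, nat, float), float, io(nat)))).

map(map(float, nat), map(float, tup3(tup3(float, nat, float), float, io(nat))))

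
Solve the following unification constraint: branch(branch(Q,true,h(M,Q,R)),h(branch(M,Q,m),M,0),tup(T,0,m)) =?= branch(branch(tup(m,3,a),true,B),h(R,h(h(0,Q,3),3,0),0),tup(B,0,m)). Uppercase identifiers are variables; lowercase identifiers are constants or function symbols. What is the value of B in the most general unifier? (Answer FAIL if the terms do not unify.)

h(h(h(0,tup(m,3,a),3),3,0),tup(m,3,a),branch(h(h(0,tup(m,3,a),3),3,0),tup(m,3,a),m))

Decompose branch/3: branch(Q,true,h(M,Q,R)) =?= branch(tup(m,3,a),true,B),  h(branch(M,Q,m),M,0) =?= h(R,h(h(0,Q,3),3,0),0),  tup(T,0,m) =?= tup(B,0,m).
Decompose branch/3: Q =?= tup(m,3,a),  true =?= true,  h(M,Q,R) =?= B.
Bind Q := tup(m,3,a); substituting into the 2 remaining equations that mention Q gives: h(M,tup(m,3,a),R) =?= B,  h(branch(M,tup(m,3,a),m),M,0) =?= h(R,h(h(0,tup(m,3,a),3),3,0),0).
Delete trivial equation true =?= true.
Bind B := h(M,tup(m,3,a),R); substituting into the one remaining equation that mentions B gives: tup(T,0,m) =?= tup(h(M,tup(m,3,a),R),0,m).
Decompose h/3: branch(M,tup(m,3,a),m) =?= R,  M =?= h(h(0,tup(m,3,a),3),3,0),  0 =?= 0.
Bind R := branch(M,tup(m,3,a),m); substituting into the one remaining equation that mentions R gives: tup(T,0,m) =?= tup(h(M,tup(m,3,a),branch(M,tup(m,3,a),m)),0,m). Substituting into the earlier binding gives B := h(M,tup(m,3,a),branch(M,tup(m,3,a),m)).
Bind M := h(h(0,tup(m,3,a),3),3,0); substituting into the one remaining equation that mentions M gives: tup(T,0,m) =?= tup(h(h(h(0,tup(m,3,a),3),3,0),tup(m,3,a),branch(h(h(0,tup(m,3,a),3),3,0),tup(m,3,a),m)),0,m). Substituting into the earlier bindings gives B := h(h(h(0,tup(m,3,a),3),3,0),tup(m,3,a),branch(h(h(0,tup(m,3,a),3),3,0),tup(m,3,a),m)), R := branch(h(h(0,tup(m,3,a),3),3,0),tup(m,3,a),m).
Delete trivial equation 0 =?= 0.
Decompose tup/3: T =?= h(h(h(0,tup(m,3,a),3),3,0),tup(m,3,a),branch(h(h(0,tup(m,3,a),3),3,0),tup(m,3,a),m)),  0 =?= 0,  m =?= m.
Bind T := h(h(h(0,tup(m,3,a),3),3,0),tup(m,3,a),branch(h(h(0,tup(m,3,a),3),3,0),tup(m,3,a),m)); no other remaining equation mentions T.
Delete trivial equation 0 =?= 0.
Delete trivial equation m =?= m.
MGU = { Q ↦ tup(m,3,a), B ↦ h(h(h(0,tup(m,3,a),3),3,0),tup(m,3,a),branch(h(h(0,tup(m,3,a),3),3,0),tup(m,3,a),m)), R ↦ branch(h(h(0,tup(m,3,a),3),3,0),tup(m,3,a),m), M ↦ h(h(0,tup(m,3,a),3),3,0), T ↦ h(h(h(0,tup(m,3,a),3),3,0),tup(m,3,a),branch(h(h(0,tup(m,3,a),3),3,0),tup(m,3,a),m)) }, so B ↦ h(h(h(0,tup(m,3,a),3),3,0),tup(m,3,a),branch(h(h(0,tup(m,3,a),3),3,0),tup(m,3,a),m)).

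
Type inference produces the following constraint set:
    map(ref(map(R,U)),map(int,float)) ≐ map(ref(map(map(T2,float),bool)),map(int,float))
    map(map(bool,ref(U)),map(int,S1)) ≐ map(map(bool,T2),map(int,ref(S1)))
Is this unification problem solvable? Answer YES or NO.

Decompose map/2: ref(map(R,U)) ≐ ref(map(map(T2,float),bool)),  map(int,float) ≐ map(int,float).
Decompose ref/1: map(R,U) ≐ map(map(T2,float),bool).
Decompose map/2: R ≐ map(T2,float),  U ≐ bool.
Bind R := map(T2,float); no other remaining equation mentions R.
Bind U := bool; substituting into the one remaining equation that mentions U gives: map(map(bool,ref(bool)),map(int,S1)) ≐ map(map(bool,T2),map(int,ref(S1))).
Delete trivial equation map(int,float) ≐ map(int,float).
Decompose map/2: map(bool,ref(bool)) ≐ map(bool,T2),  map(int,S1) ≐ map(int,ref(S1)).
Decompose map/2: bool ≐ bool,  ref(bool) ≐ T2.
Delete trivial equation bool ≐ bool.
Bind T2 := ref(bool); no other remaining equation mentions T2. Substituting into the earlier binding gives R := map(ref(bool),float).
Decompose map/2: int ≐ int,  S1 ≐ ref(S1).
Delete trivial equation int ≐ int.
Occurs check fails: S1 occurs in ref(S1); the equation S1 ≐ ref(S1) has no finite solution.

NO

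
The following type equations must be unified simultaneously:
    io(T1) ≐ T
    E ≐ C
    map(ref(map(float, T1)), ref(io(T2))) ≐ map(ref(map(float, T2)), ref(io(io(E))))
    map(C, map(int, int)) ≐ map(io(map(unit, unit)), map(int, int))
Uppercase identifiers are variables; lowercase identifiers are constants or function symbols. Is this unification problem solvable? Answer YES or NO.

Bind T := io(T1); no other remaining equation mentions T.
Bind E := C; substituting into the one remaining equation that mentions E gives: map(ref(map(float, T1)), ref(io(T2))) ≐ map(ref(map(float, T2)), ref(io(io(C)))).
Decompose map/2: ref(map(float, T1)) ≐ ref(map(float, T2)),  ref(io(T2)) ≐ ref(io(io(C))).
Decompose ref/1: map(float, T1) ≐ map(float, T2).
Decompose map/2: float ≐ float,  T1 ≐ T2.
Delete trivial equation float ≐ float.
Bind T1 := T2; no other remaining equation mentions T1. Substituting into the earlier binding gives T := io(T2).
Decompose ref/1: io(T2) ≐ io(io(C)).
Decompose io/1: T2 ≐ io(C).
Bind T2 := io(C); no other remaining equation mentions T2. Substituting into the earlier bindings gives T := io(io(C)), T1 := io(C).
Decompose map/2: C ≐ io(map(unit, unit)),  map(int, int) ≐ map(int, int).
Bind C := io(map(unit, unit)); no other remaining equation mentions C. Substituting into the earlier bindings gives T := io(io(io(map(unit, unit)))), E := io(map(unit, unit)), T1 := io(io(map(unit, unit))), T2 := io(io(map(unit, unit))).
Delete trivial equation map(int, int) ≐ map(int, int).
No equations remain and no clash or occurs-check failure arose, so a unifier exists.

YES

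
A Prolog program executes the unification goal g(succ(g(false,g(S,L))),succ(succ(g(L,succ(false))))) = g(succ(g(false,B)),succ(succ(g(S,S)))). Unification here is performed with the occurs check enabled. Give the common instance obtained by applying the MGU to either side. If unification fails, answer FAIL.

Decompose g/2: succ(g(false,g(S,L))) = succ(g(false,B)),  succ(succ(g(L,succ(false)))) = succ(succ(g(S,S))).
Decompose succ/1: g(false,g(S,L)) = g(false,B).
Decompose g/2: false = false,  g(S,L) = B.
Delete trivial equation false = false.
Bind B := g(S,L); no other remaining equation mentions B.
Decompose succ/1: succ(g(L,succ(false))) = succ(g(S,S)).
Decompose succ/1: g(L,succ(false)) = g(S,S).
Decompose g/2: L = S,  succ(false) = S.
Bind L := S; no other remaining equation mentions L. Substituting into the earlier binding gives B := g(S,S).
Bind S := succ(false). Substituting into the earlier bindings gives B := g(succ(false),succ(false)), L := succ(false).
Applying the MGU to either side gives g(succ(g(false,g(succ(false),succ(false)))),succ(succ(g(succ(false),succ(false))))).

g(succ(g(false,g(succ(false),succ(false)))),succ(succ(g(succ(false),succ(false)))))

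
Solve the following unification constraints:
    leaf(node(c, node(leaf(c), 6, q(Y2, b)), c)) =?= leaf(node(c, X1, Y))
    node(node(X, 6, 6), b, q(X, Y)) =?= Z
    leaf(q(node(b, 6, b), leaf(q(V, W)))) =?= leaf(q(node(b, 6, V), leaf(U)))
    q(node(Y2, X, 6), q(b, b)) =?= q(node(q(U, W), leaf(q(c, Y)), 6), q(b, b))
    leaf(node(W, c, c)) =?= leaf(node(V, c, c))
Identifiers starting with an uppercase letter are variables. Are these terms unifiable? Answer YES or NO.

Decompose leaf/1: node(c, node(leaf(c), 6, q(Y2, b)), c) =?= node(c, X1, Y).
Decompose node/3: c =?= c,  node(leaf(c), 6, q(Y2, b)) =?= X1,  c =?= Y.
Delete trivial equation c =?= c.
Bind X1 := node(leaf(c), 6, q(Y2, b)); no other remaining equation mentions X1.
Bind Y := c; substituting into the 2 remaining equations that mention Y gives: node(node(X, 6, 6), b, q(X, c)) =?= Z,  q(node(Y2, X, 6), q(b, b)) =?= q(node(q(U, W), leaf(q(c, c)), 6), q(b, b)).
Bind Z := node(node(X, 6, 6), b, q(X, c)); no other remaining equation mentions Z.
Decompose leaf/1: q(node(b, 6, b), leaf(q(V, W))) =?= q(node(b, 6, V), leaf(U)).
Decompose q/2: node(b, 6, b) =?= node(b, 6, V),  leaf(q(V, W)) =?= leaf(U).
Decompose node/3: b =?= b,  6 =?= 6,  b =?= V.
Delete trivial equation b =?= b.
Delete trivial equation 6 =?= 6.
Bind V := b; substituting into the 2 remaining equations that mention V gives: leaf(q(b, W)) =?= leaf(U),  leaf(node(W, c, c)) =?= leaf(node(b, c, c)).
Decompose leaf/1: q(b, W) =?= U.
Bind U := q(b, W); substituting into the one remaining equation that mentions U gives: q(node(Y2, X, 6), q(b, b)) =?= q(node(q(q(b, W), W), leaf(q(c, c)), 6), q(b, b)).
Decompose q/2: node(Y2, X, 6) =?= node(q(q(b, W), W), leaf(q(c, c)), 6),  q(b, b) =?= q(b, b).
Decompose node/3: Y2 =?= q(q(b, W), W),  X =?= leaf(q(c, c)),  6 =?= 6.
Bind Y2 := q(q(b, W), W); no other remaining equation mentions Y2. Substituting into the earlier binding gives X1 := node(leaf(c), 6, q(q(q(b, W), W), b)).
Bind X := leaf(q(c, c)); no other remaining equation mentions X. Substituting into the earlier binding gives Z := node(node(leaf(q(c, c)), 6, 6), b, q(leaf(q(c, c)), c)).
Delete trivial equation 6 =?= 6.
Delete trivial equation q(b, b) =?= q(b, b).
Decompose leaf/1: node(W, c, c) =?= node(b, c, c).
Decompose node/3: W =?= b,  c =?= c,  c =?= c.
Bind W := b; no other remaining equation mentions W. Substituting into the earlier bindings gives X1 := node(leaf(c), 6, q(q(q(b, b), b), b)), U := q(b, b), Y2 := q(q(b, b), b).
Delete trivial equation c =?= c.
Delete trivial equation c =?= c.
No equations remain and no clash or occurs-check failure arose, so a unifier exists.

YES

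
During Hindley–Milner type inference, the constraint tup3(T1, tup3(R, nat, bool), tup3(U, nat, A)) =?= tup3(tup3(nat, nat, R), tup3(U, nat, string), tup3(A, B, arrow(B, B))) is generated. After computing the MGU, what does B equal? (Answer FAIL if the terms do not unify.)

Decompose tup3/3: T1 =?= tup3(nat, nat, R),  tup3(R, nat, bool) =?= tup3(U, nat, string),  tup3(U, nat, A) =?= tup3(A, B, arrow(B, B)).
Bind T1 := tup3(nat, nat, R); no other remaining equation mentions T1.
Decompose tup3/3: R =?= U,  nat =?= nat,  bool =?= string.
Bind R := U; no other remaining equation mentions R. Substituting into the earlier binding gives T1 := tup3(nat, nat, U).
Delete trivial equation nat =?= nat.
Clash: constants bool and string differ; no unifier exists.

FAIL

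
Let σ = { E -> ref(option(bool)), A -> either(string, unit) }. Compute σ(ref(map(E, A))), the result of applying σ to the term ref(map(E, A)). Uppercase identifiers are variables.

Replace each occurrence of E with ref(option(bool)).
Replace each occurrence of A with either(string, unit).
Result: ref(map(ref(option(bool)), either(string, unit))).

ref(map(ref(option(bool)), either(string, unit)))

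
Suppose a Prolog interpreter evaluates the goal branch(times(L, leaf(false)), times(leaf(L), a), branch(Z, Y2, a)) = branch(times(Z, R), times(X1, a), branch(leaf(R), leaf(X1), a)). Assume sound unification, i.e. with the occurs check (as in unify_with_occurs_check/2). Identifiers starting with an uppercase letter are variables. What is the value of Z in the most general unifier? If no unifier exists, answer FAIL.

Decompose branch/3: times(L, leaf(false)) = times(Z, R),  times(leaf(L), a) = times(X1, a),  branch(Z, Y2, a) = branch(leaf(R), leaf(X1), a).
Decompose times/2: L = Z,  leaf(false) = R.
Bind L := Z; substituting into the one remaining equation that mentions L gives: times(leaf(Z), a) = times(X1, a).
Bind R := leaf(false); substituting into the one remaining equation that mentions R gives: branch(Z, Y2, a) = branch(leaf(leaf(false)), leaf(X1), a).
Decompose times/2: leaf(Z) = X1,  a = a.
Bind X1 := leaf(Z); substituting into the one remaining equation that mentions X1 gives: branch(Z, Y2, a) = branch(leaf(leaf(false)), leaf(leaf(Z)), a).
Delete trivial equation a = a.
Decompose branch/3: Z = leaf(leaf(false)),  Y2 = leaf(leaf(Z)),  a = a.
Bind Z := leaf(leaf(false)); substituting into the one remaining equation that mentions Z gives: Y2 = leaf(leaf(leaf(leaf(false)))). Substituting into the earlier bindings gives L := leaf(leaf(false)), X1 := leaf(leaf(leaf(false))).
Bind Y2 := leaf(leaf(leaf(leaf(false)))); no other remaining equation mentions Y2.
Delete trivial equation a = a.
MGU = { L -> leaf(leaf(false)), R -> leaf(false), X1 -> leaf(leaf(leaf(false))), Z -> leaf(leaf(false)), Y2 -> leaf(leaf(leaf(leaf(false)))) }, so Z -> leaf(leaf(false)).

leaf(leaf(false))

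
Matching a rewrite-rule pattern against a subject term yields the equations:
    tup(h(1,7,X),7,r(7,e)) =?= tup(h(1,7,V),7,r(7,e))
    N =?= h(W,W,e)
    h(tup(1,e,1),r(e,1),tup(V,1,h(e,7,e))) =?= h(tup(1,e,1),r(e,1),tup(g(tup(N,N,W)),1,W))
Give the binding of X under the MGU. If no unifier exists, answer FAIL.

Decompose tup/3: h(1,7,X) =?= h(1,7,V),  7 =?= 7,  r(7,e) =?= r(7,e).
Decompose h/3: 1 =?= 1,  7 =?= 7,  X =?= V.
Delete trivial equation 1 =?= 1.
Delete trivial equation 7 =?= 7.
Bind X := V; no other remaining equation mentions X.
Delete trivial equation 7 =?= 7.
Delete trivial equation r(7,e) =?= r(7,e).
Bind N := h(W,W,e); substituting into the remaining equation gives: h(tup(1,e,1),r(e,1),tup(V,1,h(e,7,e))) =?= h(tup(1,e,1),r(e,1),tup(g(tup(h(W,W,e),h(W,W,e),W)),1,W)).
Decompose h/3: tup(1,e,1) =?= tup(1,e,1),  r(e,1) =?= r(e,1),  tup(V,1,h(e,7,e)) =?= tup(g(tup(h(W,W,e),h(W,W,e),W)),1,W).
Delete trivial equation tup(1,e,1) =?= tup(1,e,1).
Delete trivial equation r(e,1) =?= r(e,1).
Decompose tup/3: V =?= g(tup(h(W,W,e),h(W,W,e),W)),  1 =?= 1,  h(e,7,e) =?= W.
Bind V := g(tup(h(W,W,e),h(W,W,e),W)); no other remaining equation mentions V. Substituting into the earlier binding gives X := g(tup(h(W,W,e),h(W,W,e),W)).
Delete trivial equation 1 =?= 1.
Bind W := h(e,7,e). Substituting into the earlier bindings gives X := g(tup(h(h(e,7,e),h(e,7,e),e),h(h(e,7,e),h(e,7,e),e),h(e,7,e))), N := h(h(e,7,e),h(e,7,e),e), V := g(tup(h(h(e,7,e),h(e,7,e),e),h(h(e,7,e),h(e,7,e),e),h(e,7,e))).
MGU = { X := g(tup(h(h(e,7,e),h(e,7,e),e),h(h(e,7,e),h(e,7,e),e),h(e,7,e))), N := h(h(e,7,e),h(e,7,e),e), V := g(tup(h(h(e,7,e),h(e,7,e),e),h(h(e,7,e),h(e,7,e),e),h(e,7,e))), W := h(e,7,e) }, so X := g(tup(h(h(e,7,e),h(e,7,e),e),h(h(e,7,e),h(e,7,e),e),h(e,7,e))).

g(tup(h(h(e,7,e),h(e,7,e),e),h(h(e,7,e),h(e,7,e),e),h(e,7,e)))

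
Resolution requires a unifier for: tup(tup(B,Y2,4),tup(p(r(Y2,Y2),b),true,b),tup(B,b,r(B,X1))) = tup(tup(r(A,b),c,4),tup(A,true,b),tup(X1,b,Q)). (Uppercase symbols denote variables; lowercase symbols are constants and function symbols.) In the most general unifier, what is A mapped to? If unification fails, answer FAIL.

Decompose tup/3: tup(B,Y2,4) = tup(r(A,b),c,4),  tup(p(r(Y2,Y2),b),true,b) = tup(A,true,b),  tup(B,b,r(B,X1)) = tup(X1,b,Q).
Decompose tup/3: B = r(A,b),  Y2 = c,  4 = 4.
Bind B := r(A,b); substituting into the one remaining equation that mentions B gives: tup(r(A,b),b,r(r(A,b),X1)) = tup(X1,b,Q).
Bind Y2 := c; substituting into the one remaining equation that mentions Y2 gives: tup(p(r(c,c),b),true,b) = tup(A,true,b).
Delete trivial equation 4 = 4.
Decompose tup/3: p(r(c,c),b) = A,  true = true,  b = b.
Bind A := p(r(c,c),b); substituting into the one remaining equation that mentions A gives: tup(r(p(r(c,c),b),b),b,r(r(p(r(c,c),b),b),X1)) = tup(X1,b,Q). Substituting into the earlier binding gives B := r(p(r(c,c),b),b).
Delete trivial equation true = true.
Delete trivial equation b = b.
Decompose tup/3: r(p(r(c,c),b),b) = X1,  b = b,  r(r(p(r(c,c),b),b),X1) = Q.
Bind X1 := r(p(r(c,c),b),b); substituting into the one remaining equation that mentions X1 gives: r(r(p(r(c,c),b),b),r(p(r(c,c),b),b)) = Q.
Delete trivial equation b = b.
Bind Q := r(r(p(r(c,c),b),b),r(p(r(c,c),b),b)).
MGU = { B -> r(p(r(c,c),b),b), Y2 -> c, A -> p(r(c,c),b), X1 -> r(p(r(c,c),b),b), Q -> r(r(p(r(c,c),b),b),r(p(r(c,c),b),b)) }, so A -> p(r(c,c),b).

p(r(c,c),b)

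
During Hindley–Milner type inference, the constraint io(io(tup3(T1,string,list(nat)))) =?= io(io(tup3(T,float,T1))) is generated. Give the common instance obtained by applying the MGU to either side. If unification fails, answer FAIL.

FAIL

Decompose io/1: io(tup3(T1,string,list(nat))) =?= io(tup3(T,float,T1)).
Decompose io/1: tup3(T1,string,list(nat)) =?= tup3(T,float,T1).
Decompose tup3/3: T1 =?= T,  string =?= float,  list(nat) =?= T1.
Bind T1 := T; substituting into the one remaining equation that mentions T1 gives: list(nat) =?= T.
Clash: constants string and float differ; no unifier exists.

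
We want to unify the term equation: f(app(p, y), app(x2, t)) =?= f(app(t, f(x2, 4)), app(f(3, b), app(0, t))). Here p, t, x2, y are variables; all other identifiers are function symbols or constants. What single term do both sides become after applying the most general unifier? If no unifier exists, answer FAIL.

FAIL

Decompose f/2: app(p, y) =?= app(t, f(x2, 4)),  app(x2, t) =?= app(f(3, b), app(0, t)).
Decompose app/2: p =?= t,  y =?= f(x2, 4).
Bind p := t; no other remaining equation mentions p.
Bind y := f(x2, 4); no other remaining equation mentions y.
Decompose app/2: x2 =?= f(3, b),  t =?= app(0, t).
Bind x2 := f(3, b); no other remaining equation mentions x2. Substituting into the earlier binding gives y := f(f(3, b), 4).
Occurs check fails: t occurs in app(0, t); the equation t =?= app(0, t) has no finite solution.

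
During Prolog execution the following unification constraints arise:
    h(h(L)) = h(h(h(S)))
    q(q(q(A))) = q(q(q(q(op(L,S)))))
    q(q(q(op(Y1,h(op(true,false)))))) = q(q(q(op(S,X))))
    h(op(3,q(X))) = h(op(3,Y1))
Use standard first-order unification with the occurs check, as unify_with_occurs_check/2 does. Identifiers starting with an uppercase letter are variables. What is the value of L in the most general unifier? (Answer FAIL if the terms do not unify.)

h(q(h(op(true,false))))

Decompose h/1: h(L) = h(h(S)).
Decompose h/1: L = h(S).
Bind L := h(S); substituting into the one remaining equation that mentions L gives: q(q(q(A))) = q(q(q(q(op(h(S),S))))).
Decompose q/1: q(q(A)) = q(q(q(op(h(S),S)))).
Decompose q/1: q(A) = q(q(op(h(S),S))).
Decompose q/1: A = q(op(h(S),S)).
Bind A := q(op(h(S),S)); no other remaining equation mentions A.
Decompose q/1: q(q(op(Y1,h(op(true,false))))) = q(q(op(S,X))).
Decompose q/1: q(op(Y1,h(op(true,false)))) = q(op(S,X)).
Decompose q/1: op(Y1,h(op(true,false))) = op(S,X).
Decompose op/2: Y1 = S,  h(op(true,false)) = X.
Bind Y1 := S; substituting into the one remaining equation that mentions Y1 gives: h(op(3,q(X))) = h(op(3,S)).
Bind X := h(op(true,false)); substituting into the remaining equation gives: h(op(3,q(h(op(true,false))))) = h(op(3,S)).
Decompose h/1: op(3,q(h(op(true,false)))) = op(3,S).
Decompose op/2: 3 = 3,  q(h(op(true,false))) = S.
Delete trivial equation 3 = 3.
Bind S := q(h(op(true,false))). Substituting into the earlier bindings gives L := h(q(h(op(true,false)))), A := q(op(h(q(h(op(true,false)))),q(h(op(true,false))))), Y1 := q(h(op(true,false))).
MGU = { L = h(q(h(op(true,false)))), A = q(op(h(q(h(op(true,false)))),q(h(op(true,false))))), Y1 = q(h(op(true,false))), X = h(op(true,false)), S = q(h(op(true,false))) }, so L = h(q(h(op(true,false)))).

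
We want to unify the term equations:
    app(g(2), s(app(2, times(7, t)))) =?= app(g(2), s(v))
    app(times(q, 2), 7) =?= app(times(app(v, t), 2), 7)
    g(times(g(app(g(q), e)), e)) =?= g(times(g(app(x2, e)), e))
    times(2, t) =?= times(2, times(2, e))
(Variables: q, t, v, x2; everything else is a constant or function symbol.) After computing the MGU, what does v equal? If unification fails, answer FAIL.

Decompose app/2: g(2) =?= g(2),  s(app(2, times(7, t))) =?= s(v).
Delete trivial equation g(2) =?= g(2).
Decompose s/1: app(2, times(7, t)) =?= v.
Bind v := app(2, times(7, t)); substituting into the one remaining equation that mentions v gives: app(times(q, 2), 7) =?= app(times(app(app(2, times(7, t)), t), 2), 7).
Decompose app/2: times(q, 2) =?= times(app(app(2, times(7, t)), t), 2),  7 =?= 7.
Decompose times/2: q =?= app(app(2, times(7, t)), t),  2 =?= 2.
Bind q := app(app(2, times(7, t)), t); substituting into the one remaining equation that mentions q gives: g(times(g(app(g(app(app(2, times(7, t)), t)), e)), e)) =?= g(times(g(app(x2, e)), e)).
Delete trivial equation 2 =?= 2.
Delete trivial equation 7 =?= 7.
Decompose g/1: times(g(app(g(app(app(2, times(7, t)), t)), e)), e) =?= times(g(app(x2, e)), e).
Decompose times/2: g(app(g(app(app(2, times(7, t)), t)), e)) =?= g(app(x2, e)),  e =?= e.
Decompose g/1: app(g(app(app(2, times(7, t)), t)), e) =?= app(x2, e).
Decompose app/2: g(app(app(2, times(7, t)), t)) =?= x2,  e =?= e.
Bind x2 := g(app(app(2, times(7, t)), t)); no other remaining equation mentions x2.
Delete trivial equation e =?= e.
Delete trivial equation e =?= e.
Decompose times/2: 2 =?= 2,  t =?= times(2, e).
Delete trivial equation 2 =?= 2.
Bind t := times(2, e). Substituting into the earlier bindings gives v := app(2, times(7, times(2, e))), q := app(app(2, times(7, times(2, e))), times(2, e)), x2 := g(app(app(2, times(7, times(2, e))), times(2, e))).
MGU = { v ↦ app(2, times(7, times(2, e))), q ↦ app(app(2, times(7, times(2, e))), times(2, e)), x2 ↦ g(app(app(2, times(7, times(2, e))), times(2, e))), t ↦ times(2, e) }, so v ↦ app(2, times(7, times(2, e))).

app(2, times(7, times(2, e)))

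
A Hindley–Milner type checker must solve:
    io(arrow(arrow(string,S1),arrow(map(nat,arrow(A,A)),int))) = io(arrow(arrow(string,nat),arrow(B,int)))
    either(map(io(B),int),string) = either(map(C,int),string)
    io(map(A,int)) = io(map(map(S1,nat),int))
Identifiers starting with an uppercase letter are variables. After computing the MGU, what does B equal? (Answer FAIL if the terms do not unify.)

map(nat,arrow(map(nat,nat),map(nat,nat)))

Decompose io/1: arrow(arrow(string,S1),arrow(map(nat,arrow(A,A)),int)) = arrow(arrow(string,nat),arrow(B,int)).
Decompose arrow/2: arrow(string,S1) = arrow(string,nat),  arrow(map(nat,arrow(A,A)),int) = arrow(B,int).
Decompose arrow/2: string = string,  S1 = nat.
Delete trivial equation string = string.
Bind S1 := nat; substituting into the one remaining equation that mentions S1 gives: io(map(A,int)) = io(map(map(nat,nat),int)).
Decompose arrow/2: map(nat,arrow(A,A)) = B,  int = int.
Bind B := map(nat,arrow(A,A)); substituting into the one remaining equation that mentions B gives: either(map(io(map(nat,arrow(A,A))),int),string) = either(map(C,int),string).
Delete trivial equation int = int.
Decompose either/2: map(io(map(nat,arrow(A,A))),int) = map(C,int),  string = string.
Decompose map/2: io(map(nat,arrow(A,A))) = C,  int = int.
Bind C := io(map(nat,arrow(A,A))); no other remaining equation mentions C.
Delete trivial equation int = int.
Delete trivial equation string = string.
Decompose io/1: map(A,int) = map(map(nat,nat),int).
Decompose map/2: A = map(nat,nat),  int = int.
Bind A := map(nat,nat); no other remaining equation mentions A. Substituting into the earlier bindings gives B := map(nat,arrow(map(nat,nat),map(nat,nat))), C := io(map(nat,arrow(map(nat,nat),map(nat,nat)))).
Delete trivial equation int = int.
MGU = { S1 := nat, B := map(nat,arrow(map(nat,nat),map(nat,nat))), C := io(map(nat,arrow(map(nat,nat),map(nat,nat)))), A := map(nat,nat) }, so B := map(nat,arrow(map(nat,nat),map(nat,nat))).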